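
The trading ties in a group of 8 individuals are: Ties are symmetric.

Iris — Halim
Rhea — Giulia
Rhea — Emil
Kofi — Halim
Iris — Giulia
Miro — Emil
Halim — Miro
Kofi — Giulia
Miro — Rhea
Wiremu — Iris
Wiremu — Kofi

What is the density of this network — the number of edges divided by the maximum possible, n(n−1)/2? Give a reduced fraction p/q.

There are 11 edges and 8 nodes, so the maximum possible is C(8,2) = 28.
Density = 11/28.

11/28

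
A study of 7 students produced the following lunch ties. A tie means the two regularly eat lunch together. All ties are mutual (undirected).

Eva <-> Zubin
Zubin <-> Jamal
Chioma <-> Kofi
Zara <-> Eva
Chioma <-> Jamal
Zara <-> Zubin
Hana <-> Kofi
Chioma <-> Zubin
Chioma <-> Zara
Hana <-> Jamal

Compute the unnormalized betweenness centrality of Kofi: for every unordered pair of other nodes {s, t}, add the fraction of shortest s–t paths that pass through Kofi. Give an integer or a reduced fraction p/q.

Pairs whose geodesics pass through Kofi — Chioma–Hana: 1/2; Zara–Hana: 1/3.
All other pairs contribute 0.
Summing the contributions gives betweenness(Kofi) = 5/6.

5/6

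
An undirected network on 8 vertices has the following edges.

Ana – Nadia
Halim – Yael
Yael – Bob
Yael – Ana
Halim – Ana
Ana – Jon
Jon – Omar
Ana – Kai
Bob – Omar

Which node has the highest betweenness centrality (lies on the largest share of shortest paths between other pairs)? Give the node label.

Ana

Unnormalized betweenness of each node: Ana:27/2, Bob:3/2, Halim:0, Jon:7/2, Kai:0, Nadia:0, Omar:1, Yael:9/2.
Ana has the largest value, 27/2, making it the main broker — the node through which the most shortest paths run.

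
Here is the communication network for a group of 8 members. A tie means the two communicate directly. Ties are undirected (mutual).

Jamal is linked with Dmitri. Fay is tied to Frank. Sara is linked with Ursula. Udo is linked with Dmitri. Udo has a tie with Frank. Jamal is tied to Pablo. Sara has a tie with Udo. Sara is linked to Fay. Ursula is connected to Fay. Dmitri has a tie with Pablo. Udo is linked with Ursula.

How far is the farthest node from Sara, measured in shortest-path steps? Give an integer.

3

Distances from Sara: Dmitri:2, Fay:1, Frank:2, Jamal:3, Pablo:3, Udo:1, Ursula:1.
The largest is 3 (to Jamal and Pablo), so the eccentricity of Sara is 3.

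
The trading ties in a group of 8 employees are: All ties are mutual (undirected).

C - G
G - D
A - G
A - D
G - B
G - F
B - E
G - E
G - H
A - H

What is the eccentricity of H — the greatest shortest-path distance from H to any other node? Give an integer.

2

Distances from H: A:1, B:2, C:2, D:2, E:2, F:2, G:1.
The largest is 2 (to D, E, B, C, and F), so the eccentricity of H is 2.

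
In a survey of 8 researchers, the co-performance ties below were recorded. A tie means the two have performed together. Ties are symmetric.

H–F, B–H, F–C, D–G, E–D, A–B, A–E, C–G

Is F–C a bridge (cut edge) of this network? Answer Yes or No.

No

Even without that edge, F still reaches C via F – H – B – A – E – D – G – C, so the network stays connected. Not a bridge.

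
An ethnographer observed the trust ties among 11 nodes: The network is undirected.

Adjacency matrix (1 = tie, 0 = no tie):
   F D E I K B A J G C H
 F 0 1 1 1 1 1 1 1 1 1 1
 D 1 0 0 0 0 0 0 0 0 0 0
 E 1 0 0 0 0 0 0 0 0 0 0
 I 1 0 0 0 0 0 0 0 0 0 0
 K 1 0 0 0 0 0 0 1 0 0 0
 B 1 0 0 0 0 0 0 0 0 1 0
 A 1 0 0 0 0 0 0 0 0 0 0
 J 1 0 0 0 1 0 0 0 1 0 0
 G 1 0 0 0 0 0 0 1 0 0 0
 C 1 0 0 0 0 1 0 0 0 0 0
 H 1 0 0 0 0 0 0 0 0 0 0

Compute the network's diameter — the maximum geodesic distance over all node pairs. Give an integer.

Eccentricity of each node (its greatest distance to any other): A:2, B:2, C:2, D:2, E:2, F:1, G:2, H:2, I:2, J:2, K:2.
The maximum eccentricity is 2, realized for instance by the pair D–E via D – F – E. So the diameter is 2.

2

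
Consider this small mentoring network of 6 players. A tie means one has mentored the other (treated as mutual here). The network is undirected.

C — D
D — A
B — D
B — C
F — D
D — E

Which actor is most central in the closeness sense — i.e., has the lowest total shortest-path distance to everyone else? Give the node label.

Farness (sum of distances to all others) for each node — A:9, B:8, C:8, D:5, E:9, F:9.
The smallest farness is 5, for D, so D has the highest closeness.

D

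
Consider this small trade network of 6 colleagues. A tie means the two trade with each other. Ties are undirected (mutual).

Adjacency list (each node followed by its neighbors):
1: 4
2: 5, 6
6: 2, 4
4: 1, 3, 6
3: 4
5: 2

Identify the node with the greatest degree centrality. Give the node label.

4

Degrees — 1:1, 2:2, 3:1, 4:3, 5:1, 6:2.
The maximum is 3, attained only by 4.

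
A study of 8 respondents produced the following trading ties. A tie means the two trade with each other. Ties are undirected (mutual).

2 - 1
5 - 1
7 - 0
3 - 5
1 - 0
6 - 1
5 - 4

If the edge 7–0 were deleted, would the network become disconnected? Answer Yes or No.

Without the 7–0 edge there is no alternate route between 7 and 0, so the network disconnects. It is a bridge.

Yes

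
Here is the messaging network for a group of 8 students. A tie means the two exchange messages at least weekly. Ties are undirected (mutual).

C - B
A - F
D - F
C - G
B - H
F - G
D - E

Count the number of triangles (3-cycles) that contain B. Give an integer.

B's neighbors are C and H, but none of them are tied to each other, so no triangle contains B.

0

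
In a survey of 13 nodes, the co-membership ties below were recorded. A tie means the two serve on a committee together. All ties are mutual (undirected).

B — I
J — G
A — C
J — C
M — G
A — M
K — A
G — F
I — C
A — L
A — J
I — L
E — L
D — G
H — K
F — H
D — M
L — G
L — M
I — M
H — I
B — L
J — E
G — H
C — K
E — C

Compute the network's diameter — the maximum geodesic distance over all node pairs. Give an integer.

Eccentricity of each node (its greatest distance to any other): A:3, B:3, C:3, D:3, E:3, F:3, G:2, H:3, I:2, J:3, K:3, L:2, M:2.
The maximum eccentricity is 3, realized for instance by the pair J–B via J – E – L – B. So the diameter is 3.

3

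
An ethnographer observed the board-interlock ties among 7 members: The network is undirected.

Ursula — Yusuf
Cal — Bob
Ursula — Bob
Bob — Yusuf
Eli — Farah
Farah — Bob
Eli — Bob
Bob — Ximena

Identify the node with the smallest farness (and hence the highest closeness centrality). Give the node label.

Bob

Farness (sum of distances to all others) for each node — Bob:6, Cal:11, Eli:10, Farah:10, Ursula:10, Ximena:11, Yusuf:10.
The smallest farness is 6, for Bob, so Bob has the highest closeness.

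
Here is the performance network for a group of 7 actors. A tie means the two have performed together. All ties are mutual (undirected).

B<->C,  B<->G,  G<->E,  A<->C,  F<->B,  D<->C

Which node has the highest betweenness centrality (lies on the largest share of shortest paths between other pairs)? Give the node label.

B

Unnormalized betweenness of each node: A:0, B:11, C:9, D:0, E:0, F:0, G:5.
B has the largest value, 11, making it the main broker — the node through which the most shortest paths run.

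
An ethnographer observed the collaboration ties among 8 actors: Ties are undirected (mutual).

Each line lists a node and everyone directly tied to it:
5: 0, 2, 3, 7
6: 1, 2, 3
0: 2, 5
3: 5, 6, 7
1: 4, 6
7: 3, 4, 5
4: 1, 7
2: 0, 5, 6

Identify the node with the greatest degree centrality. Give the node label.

Degrees — 0:2, 1:2, 2:3, 3:3, 4:2, 5:4, 6:3, 7:3.
The maximum is 4, attained only by 5.

5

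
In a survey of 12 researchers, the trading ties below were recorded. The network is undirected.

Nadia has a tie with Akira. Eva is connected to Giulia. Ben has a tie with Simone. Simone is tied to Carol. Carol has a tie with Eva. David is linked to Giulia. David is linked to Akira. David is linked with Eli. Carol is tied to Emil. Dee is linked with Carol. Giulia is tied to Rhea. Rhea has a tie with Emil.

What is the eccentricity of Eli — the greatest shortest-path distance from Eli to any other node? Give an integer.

6

Distances from Eli: Akira:2, Ben:6, Carol:4, David:1, Dee:5, Emil:4, Eva:3, Giulia:2, Nadia:3, Rhea:3, Simone:5.
The largest is 6 (to Ben), so the eccentricity of Eli is 6.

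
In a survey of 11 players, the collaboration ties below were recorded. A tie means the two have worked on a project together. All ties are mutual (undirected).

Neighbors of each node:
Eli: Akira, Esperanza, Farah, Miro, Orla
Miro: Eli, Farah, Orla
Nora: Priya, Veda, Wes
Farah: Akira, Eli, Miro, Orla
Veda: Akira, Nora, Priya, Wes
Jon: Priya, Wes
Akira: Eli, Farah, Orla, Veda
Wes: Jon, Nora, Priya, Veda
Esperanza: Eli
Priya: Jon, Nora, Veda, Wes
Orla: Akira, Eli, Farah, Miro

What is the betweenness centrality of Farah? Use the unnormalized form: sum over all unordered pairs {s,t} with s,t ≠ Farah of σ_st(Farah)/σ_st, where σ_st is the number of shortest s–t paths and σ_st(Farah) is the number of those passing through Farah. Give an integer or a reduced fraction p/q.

Pairs whose geodesics pass through Farah — Miro–Akira: 1/3; Miro–Jon: 2/6; Miro–Nora: 1/3; Miro–Wes: 1/3; Miro–Veda: 1/3; Miro–Priya: 1/3.
All other pairs contribute 0.
Summing the contributions gives betweenness(Farah) = 2.

2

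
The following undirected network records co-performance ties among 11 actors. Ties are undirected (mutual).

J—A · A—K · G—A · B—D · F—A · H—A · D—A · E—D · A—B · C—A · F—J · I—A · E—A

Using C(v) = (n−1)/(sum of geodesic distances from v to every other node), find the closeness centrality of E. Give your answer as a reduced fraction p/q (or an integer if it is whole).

5/9

Distances from E: A:1, B:2, C:2, D:1, F:2, G:2, H:2, I:2, J:2, K:2. Sum = 18.
n = 11, so closeness = 10/18 = 5/9.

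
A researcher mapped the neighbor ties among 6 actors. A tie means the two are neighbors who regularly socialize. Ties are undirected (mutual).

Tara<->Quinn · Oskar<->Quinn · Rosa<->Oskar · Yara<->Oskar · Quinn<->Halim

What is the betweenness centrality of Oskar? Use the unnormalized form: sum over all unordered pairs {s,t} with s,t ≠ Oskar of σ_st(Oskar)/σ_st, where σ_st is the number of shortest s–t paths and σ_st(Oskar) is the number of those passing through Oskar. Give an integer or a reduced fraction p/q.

7

Pairs whose geodesics pass through Oskar — Halim–Rosa: 1; Halim–Yara: 1; Tara–Rosa: 1; Tara–Yara: 1; Rosa–Yara: 1; Rosa–Quinn: 1; Yara–Quinn: 1.
All other pairs contribute 0.
Summing the contributions gives betweenness(Oskar) = 7.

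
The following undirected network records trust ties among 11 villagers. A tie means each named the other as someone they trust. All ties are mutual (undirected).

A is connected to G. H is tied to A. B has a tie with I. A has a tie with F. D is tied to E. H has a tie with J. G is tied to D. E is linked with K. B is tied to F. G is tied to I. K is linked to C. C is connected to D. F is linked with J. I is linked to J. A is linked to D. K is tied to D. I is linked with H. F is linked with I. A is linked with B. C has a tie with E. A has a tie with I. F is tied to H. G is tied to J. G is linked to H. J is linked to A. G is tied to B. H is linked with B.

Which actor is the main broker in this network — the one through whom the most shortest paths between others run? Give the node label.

Unnormalized betweenness of each node: A:62/5, B:1/5, C:0, D:21, E:0, F:1/5, G:41/5, H:2/5, I:2/5, J:1/5, K:0.
D has the largest value, 21, making it the main broker — the node through which the most shortest paths run.

D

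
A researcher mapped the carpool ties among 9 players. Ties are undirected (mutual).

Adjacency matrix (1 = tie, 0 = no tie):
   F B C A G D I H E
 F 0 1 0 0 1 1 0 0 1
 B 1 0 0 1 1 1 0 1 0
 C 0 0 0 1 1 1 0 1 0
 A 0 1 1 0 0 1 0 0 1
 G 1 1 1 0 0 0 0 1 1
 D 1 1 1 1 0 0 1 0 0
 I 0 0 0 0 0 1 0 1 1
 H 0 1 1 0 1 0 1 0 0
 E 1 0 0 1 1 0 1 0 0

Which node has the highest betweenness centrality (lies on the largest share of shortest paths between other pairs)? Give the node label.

D

Unnormalized betweenness of each node: A:17/12, B:7/3, C:3/2, D:37/12, E:13/6, F:1, G:31/12, H:7/4, I:7/6.
D has the largest value, 37/12, making it the main broker — the node through which the most shortest paths run.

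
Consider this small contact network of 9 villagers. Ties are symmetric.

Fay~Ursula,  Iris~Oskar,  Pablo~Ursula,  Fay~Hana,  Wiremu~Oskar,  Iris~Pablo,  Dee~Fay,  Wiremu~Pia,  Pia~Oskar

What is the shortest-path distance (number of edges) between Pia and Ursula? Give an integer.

One shortest route is Pia – Oskar – Iris – Pablo – Ursula, which uses 4 edges, and at distance 3 from Pia we only reach {Pablo}, which does not include Ursula. So d(Pia,Ursula) = 4.

4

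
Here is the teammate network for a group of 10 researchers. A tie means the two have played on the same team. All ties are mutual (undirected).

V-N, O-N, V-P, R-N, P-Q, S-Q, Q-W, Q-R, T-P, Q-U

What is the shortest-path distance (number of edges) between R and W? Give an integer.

2

One shortest route is R – Q – W, which uses 2 edges, and R and W are not directly tied, so nothing shorter exists. So d(R,W) = 2.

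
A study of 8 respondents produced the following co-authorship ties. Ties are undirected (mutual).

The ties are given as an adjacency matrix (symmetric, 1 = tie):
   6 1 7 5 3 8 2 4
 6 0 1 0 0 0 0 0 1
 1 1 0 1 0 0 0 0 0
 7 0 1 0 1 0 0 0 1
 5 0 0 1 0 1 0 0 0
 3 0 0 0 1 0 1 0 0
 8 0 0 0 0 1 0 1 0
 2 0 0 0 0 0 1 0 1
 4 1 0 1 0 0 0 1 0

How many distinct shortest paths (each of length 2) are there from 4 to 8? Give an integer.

1

The shortest distance is 2, and the only length-2 path is 4–2–8. So there is exactly 1 shortest path.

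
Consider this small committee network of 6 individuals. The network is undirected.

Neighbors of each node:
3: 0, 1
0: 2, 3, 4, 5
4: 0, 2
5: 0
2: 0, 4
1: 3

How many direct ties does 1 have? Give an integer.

1 is directly tied to 3. That is 1 neighbor, so the degree of 1 is 1.

1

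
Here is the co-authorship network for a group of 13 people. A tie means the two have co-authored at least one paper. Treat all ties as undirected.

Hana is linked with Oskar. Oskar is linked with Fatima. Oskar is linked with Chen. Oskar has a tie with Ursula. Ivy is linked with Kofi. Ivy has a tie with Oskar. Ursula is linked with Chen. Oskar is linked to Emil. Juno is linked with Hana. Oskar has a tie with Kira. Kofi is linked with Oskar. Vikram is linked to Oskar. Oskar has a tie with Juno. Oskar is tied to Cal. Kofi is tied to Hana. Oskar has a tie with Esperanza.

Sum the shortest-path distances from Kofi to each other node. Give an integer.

21

Distances from Kofi: Cal:2, Chen:2, Emil:2, Esperanza:2, Fatima:2, Hana:1, Ivy:1, Juno:2, Kira:2, Oskar:1, Ursula:2, Vikram:2.
Sum = 2 + 2 + 2 + 2 + 2 + 1 + 1 + 2 + 2 + 1 + 2 + 2 = 21.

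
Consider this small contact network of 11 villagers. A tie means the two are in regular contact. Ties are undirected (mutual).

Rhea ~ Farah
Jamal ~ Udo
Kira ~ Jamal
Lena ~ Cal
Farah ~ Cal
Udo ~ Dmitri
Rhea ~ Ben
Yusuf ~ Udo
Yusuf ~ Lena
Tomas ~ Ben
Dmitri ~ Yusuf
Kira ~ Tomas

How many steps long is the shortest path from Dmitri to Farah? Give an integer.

One shortest route is Dmitri – Yusuf – Lena – Cal – Farah, which uses 4 edges, and at distance 3 from Dmitri we only reach {Cal, Kira}, which does not include Farah. So d(Dmitri,Farah) = 4.

4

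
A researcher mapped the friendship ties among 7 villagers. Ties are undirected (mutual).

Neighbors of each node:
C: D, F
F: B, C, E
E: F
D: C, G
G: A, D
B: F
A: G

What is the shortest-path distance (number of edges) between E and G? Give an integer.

4

One shortest route is E – F – C – D – G, which uses 4 edges, and at distance 3 from E we only reach {D}, which does not include G. So d(E,G) = 4.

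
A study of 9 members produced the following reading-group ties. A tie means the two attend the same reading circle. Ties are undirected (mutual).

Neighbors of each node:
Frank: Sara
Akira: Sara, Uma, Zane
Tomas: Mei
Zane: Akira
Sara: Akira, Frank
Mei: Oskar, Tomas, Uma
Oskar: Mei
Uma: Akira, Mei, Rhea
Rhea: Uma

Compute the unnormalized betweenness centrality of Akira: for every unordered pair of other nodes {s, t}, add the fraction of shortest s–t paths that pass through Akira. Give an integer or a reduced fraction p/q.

Pairs whose geodesics pass through Akira — Zane–Frank: 1; Zane–Mei: 1; Zane–Tomas: 1; Zane–Rhea: 1; Zane–Oskar: 1; Zane–Uma: 1; Zane–Sara: 1; Frank–Mei: 1; Frank–Tomas: 1; Frank–Rhea: 1; Frank–Oskar: 1; Frank–Uma: 1; Mei–Sara: 1; Tomas–Sara: 1 … (+3 more pairs).
All other pairs contribute 0.
Summing the contributions gives betweenness(Akira) = 17.

17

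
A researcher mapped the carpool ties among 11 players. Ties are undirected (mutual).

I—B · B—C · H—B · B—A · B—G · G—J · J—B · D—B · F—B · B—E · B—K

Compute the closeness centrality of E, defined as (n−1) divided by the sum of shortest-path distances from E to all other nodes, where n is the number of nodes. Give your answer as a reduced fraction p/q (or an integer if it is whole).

10/19

Distances from E: A:2, B:1, C:2, D:2, F:2, G:2, H:2, I:2, J:2, K:2. Sum = 19.
n = 11, so closeness = 10/19.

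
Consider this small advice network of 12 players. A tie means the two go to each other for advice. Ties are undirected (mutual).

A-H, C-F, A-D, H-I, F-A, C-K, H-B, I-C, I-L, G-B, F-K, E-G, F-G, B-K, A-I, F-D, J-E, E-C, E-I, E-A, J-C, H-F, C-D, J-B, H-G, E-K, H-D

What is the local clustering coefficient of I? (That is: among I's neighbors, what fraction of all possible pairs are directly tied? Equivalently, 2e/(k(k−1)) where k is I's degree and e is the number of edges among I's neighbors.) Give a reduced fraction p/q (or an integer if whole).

I's neighbors: A, C, E, H, and L (k = 5).
Possible neighbor pairs: C(5,2) = 10. Edges among them: A–E, A–H, C–E → e = 3.
Clustering(I) = 3/10.

3/10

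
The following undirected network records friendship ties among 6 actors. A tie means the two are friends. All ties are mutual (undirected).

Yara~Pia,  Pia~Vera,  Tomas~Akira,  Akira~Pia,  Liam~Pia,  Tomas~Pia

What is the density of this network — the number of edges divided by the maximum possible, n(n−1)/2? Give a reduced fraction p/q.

There are 6 edges and 6 nodes, so the maximum possible is C(6,2) = 15.
Density = 6/15 = 2/5.

2/5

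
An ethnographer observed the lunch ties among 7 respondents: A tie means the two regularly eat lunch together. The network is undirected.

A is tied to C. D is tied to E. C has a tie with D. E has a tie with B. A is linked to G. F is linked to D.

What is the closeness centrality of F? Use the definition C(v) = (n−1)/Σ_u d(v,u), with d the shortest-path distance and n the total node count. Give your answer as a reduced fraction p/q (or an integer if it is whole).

2/5

Distances from F: A:3, B:3, C:2, D:1, E:2, G:4. Sum = 15.
n = 7, so closeness = 6/15 = 2/5.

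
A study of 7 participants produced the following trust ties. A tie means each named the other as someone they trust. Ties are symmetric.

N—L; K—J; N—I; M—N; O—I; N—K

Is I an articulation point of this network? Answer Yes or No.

Yes

Removing I leaves {J, K, L, M, and N} with no path to {O}, so the network splits into 2 components. I is a cut vertex.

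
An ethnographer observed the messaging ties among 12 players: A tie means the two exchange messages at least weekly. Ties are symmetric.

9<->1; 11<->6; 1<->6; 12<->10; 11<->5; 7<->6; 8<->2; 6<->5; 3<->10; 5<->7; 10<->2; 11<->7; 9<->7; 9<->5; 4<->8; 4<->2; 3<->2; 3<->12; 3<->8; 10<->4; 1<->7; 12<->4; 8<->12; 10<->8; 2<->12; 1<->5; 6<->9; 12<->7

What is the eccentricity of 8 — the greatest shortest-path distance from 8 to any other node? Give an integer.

3

Distances from 8: 1:3, 2:1, 3:1, 4:1, 5:3, 6:3, 7:2, 9:3, 10:1, 11:3, 12:1.
The largest is 3 (to 11, 9, 1, 5, and 6), so the eccentricity of 8 is 3.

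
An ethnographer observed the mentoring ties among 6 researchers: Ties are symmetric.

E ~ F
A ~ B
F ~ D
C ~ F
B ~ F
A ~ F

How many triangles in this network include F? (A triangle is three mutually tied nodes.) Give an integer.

F's neighbors: A, B, C, D, and E.
Neighbor pairs that are themselves tied: F–A–B. Each forms one triangle with F, for 1 in total.

1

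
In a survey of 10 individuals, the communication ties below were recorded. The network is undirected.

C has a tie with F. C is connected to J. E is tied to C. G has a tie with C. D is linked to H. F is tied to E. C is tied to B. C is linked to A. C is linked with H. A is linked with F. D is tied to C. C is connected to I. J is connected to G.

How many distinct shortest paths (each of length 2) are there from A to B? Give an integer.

The shortest distance is 2, and the only length-2 path is A–C–B. So there is exactly 1 shortest path.

1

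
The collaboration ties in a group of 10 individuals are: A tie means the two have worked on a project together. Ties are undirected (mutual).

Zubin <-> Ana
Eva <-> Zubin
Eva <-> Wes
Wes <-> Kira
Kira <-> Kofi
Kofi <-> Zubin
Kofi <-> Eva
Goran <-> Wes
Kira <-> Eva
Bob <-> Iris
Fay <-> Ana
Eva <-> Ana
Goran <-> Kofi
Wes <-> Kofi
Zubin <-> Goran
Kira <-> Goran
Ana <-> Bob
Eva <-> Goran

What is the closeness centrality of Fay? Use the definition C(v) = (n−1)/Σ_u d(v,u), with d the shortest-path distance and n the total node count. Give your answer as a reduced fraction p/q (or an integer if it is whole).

9/22

Distances from Fay: Ana:1, Bob:2, Eva:2, Goran:3, Iris:3, Kira:3, Kofi:3, Wes:3, Zubin:2. Sum = 22.
n = 10, so closeness = 9/22.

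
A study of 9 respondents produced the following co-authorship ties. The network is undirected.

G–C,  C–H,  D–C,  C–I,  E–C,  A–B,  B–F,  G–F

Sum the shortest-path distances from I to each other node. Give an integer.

Distances from I: A:5, B:4, C:1, D:2, E:2, F:3, G:2, H:2.
Sum = 5 + 4 + 1 + 2 + 2 + 3 + 2 + 2 = 21.

21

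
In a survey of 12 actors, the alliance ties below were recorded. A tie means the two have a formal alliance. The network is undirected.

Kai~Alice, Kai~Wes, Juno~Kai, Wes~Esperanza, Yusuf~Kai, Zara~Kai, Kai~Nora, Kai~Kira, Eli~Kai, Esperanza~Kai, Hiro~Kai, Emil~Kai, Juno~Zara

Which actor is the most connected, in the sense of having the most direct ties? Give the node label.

Degrees — Alice:1, Eli:1, Emil:1, Esperanza:2, Hiro:1, Juno:2, Kai:11, Kira:1, Nora:1, Wes:2, Yusuf:1, Zara:2.
The maximum is 11, attained only by Kai.

Kai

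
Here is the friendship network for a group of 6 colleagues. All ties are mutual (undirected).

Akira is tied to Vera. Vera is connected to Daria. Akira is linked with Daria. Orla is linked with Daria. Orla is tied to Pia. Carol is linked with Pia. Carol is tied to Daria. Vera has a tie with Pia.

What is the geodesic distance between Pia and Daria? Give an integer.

2

One shortest route is Pia – Orla – Daria, which uses 2 edges, and Pia and Daria are not directly tied, so nothing shorter exists. So d(Pia,Daria) = 2.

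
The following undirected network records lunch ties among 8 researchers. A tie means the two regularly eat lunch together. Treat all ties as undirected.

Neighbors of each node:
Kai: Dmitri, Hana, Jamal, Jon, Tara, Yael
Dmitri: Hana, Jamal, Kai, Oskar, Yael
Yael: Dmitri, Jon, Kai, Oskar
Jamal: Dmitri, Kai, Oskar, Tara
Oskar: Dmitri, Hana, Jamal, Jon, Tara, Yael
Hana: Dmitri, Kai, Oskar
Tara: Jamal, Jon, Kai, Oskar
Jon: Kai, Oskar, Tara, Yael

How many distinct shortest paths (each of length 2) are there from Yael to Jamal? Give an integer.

3

The shortest distance is 2. The length-2 paths are: Yael–Dmitri–Jamal; Yael–Kai–Jamal; Yael–Oskar–Jamal.
That gives 3 distinct shortest paths.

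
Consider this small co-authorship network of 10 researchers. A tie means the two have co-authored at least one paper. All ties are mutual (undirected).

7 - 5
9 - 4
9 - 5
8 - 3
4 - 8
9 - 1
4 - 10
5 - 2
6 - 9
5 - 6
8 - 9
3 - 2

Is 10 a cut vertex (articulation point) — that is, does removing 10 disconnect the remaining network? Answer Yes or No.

Even without 10, every remaining node can still reach every other (the residual graph is connected), so 10 is not a cut vertex.

No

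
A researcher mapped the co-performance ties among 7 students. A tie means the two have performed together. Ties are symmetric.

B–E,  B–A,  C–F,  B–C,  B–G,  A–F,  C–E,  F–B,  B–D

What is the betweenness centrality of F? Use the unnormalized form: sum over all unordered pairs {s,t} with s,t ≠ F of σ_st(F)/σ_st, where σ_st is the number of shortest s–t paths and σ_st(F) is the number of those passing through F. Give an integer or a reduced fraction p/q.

1/2

Pairs whose geodesics pass through F — C–A: 1/2.
All other pairs contribute 0.
Summing the contributions gives betweenness(F) = 1/2.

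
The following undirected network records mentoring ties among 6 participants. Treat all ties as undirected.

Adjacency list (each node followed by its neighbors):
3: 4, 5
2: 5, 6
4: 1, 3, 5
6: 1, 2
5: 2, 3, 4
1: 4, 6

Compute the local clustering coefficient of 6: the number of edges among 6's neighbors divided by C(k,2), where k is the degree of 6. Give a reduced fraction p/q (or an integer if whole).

6's neighbors: 1 and 2 (k = 2).
Possible neighbor pairs: C(2,2) = 1. Edges among them: none → e = 0.
Clustering(6) = 0/1.

0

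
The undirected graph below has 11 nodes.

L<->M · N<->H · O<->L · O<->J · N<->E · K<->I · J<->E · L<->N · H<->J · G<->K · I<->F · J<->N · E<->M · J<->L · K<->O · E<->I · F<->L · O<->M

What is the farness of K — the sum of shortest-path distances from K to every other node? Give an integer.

19

Distances from K: E:2, F:2, G:1, H:3, I:1, J:2, L:2, M:2, N:3, O:1.
Sum = 2 + 2 + 1 + 3 + 1 + 2 + 2 + 2 + 3 + 1 = 19.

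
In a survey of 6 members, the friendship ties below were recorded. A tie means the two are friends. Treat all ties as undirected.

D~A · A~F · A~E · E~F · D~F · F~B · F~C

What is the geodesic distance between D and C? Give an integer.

One shortest route is D – F – C, which uses 2 edges, and D and C are not directly tied, so nothing shorter exists. So d(D,C) = 2.

2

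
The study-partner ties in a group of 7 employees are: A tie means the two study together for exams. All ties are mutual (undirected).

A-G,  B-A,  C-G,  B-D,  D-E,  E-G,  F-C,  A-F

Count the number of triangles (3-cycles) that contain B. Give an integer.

B's neighbors are A and D, but none of them are tied to each other, so no triangle contains B.

0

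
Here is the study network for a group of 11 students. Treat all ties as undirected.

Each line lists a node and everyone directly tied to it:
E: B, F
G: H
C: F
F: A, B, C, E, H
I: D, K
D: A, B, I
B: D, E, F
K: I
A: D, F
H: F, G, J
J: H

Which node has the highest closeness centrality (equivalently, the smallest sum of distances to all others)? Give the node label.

F

Farness (sum of distances to all others) for each node — A:21, B:20, C:27, D:23, E:23, F:18, G:32, H:23, I:30, J:32, K:39.
The smallest farness is 18, for F, so F has the highest closeness.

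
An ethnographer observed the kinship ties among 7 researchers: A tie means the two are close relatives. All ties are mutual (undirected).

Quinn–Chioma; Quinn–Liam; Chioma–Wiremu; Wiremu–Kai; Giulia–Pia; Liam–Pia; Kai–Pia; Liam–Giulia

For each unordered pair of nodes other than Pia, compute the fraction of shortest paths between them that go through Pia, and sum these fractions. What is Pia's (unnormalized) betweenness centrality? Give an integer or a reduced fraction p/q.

4

Pairs whose geodesics pass through Pia — Kai–Giulia: 1; Kai–Liam: 1; Kai–Quinn: 1/2; Giulia–Wiremu: 1; Liam–Wiremu: 1/2.
All other pairs contribute 0.
Summing the contributions gives betweenness(Pia) = 4.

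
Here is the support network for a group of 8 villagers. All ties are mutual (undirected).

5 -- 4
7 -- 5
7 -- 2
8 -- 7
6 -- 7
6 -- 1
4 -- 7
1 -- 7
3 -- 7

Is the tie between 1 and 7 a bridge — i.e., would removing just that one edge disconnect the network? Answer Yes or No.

No

Even without that edge, 1 still reaches 7 via 1 – 6 – 7, so the network stays connected. Not a bridge.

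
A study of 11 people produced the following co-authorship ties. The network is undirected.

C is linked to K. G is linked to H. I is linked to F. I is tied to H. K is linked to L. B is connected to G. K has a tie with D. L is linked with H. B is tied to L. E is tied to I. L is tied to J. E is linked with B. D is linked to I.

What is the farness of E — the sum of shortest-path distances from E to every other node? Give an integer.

Distances from E: B:1, C:4, D:2, F:2, G:2, H:2, I:1, J:3, K:3, L:2.
Sum = 1 + 4 + 2 + 2 + 2 + 2 + 1 + 3 + 3 + 2 = 22.

22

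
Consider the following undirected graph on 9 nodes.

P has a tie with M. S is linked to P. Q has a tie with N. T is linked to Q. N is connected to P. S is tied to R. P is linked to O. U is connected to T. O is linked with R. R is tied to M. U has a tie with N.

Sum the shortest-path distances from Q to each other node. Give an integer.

19

Distances from Q: M:3, N:1, O:3, P:2, R:4, S:3, T:1, U:2.
Sum = 3 + 1 + 3 + 2 + 4 + 3 + 1 + 2 = 19.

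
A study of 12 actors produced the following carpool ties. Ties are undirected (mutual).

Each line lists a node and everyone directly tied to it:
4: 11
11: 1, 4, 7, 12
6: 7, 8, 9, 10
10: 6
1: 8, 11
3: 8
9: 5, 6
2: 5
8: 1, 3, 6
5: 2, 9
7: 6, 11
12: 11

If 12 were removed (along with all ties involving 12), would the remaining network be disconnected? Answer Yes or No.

No

Even without 12, every remaining node can still reach every other (the residual graph is connected), so 12 is not a cut vertex.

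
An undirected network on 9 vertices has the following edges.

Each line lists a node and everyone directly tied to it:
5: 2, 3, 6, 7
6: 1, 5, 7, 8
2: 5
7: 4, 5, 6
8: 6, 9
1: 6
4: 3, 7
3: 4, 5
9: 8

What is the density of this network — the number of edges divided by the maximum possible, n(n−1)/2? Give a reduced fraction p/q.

There are 10 edges and 9 nodes, so the maximum possible is C(9,2) = 36.
Density = 10/36 = 5/18.

5/18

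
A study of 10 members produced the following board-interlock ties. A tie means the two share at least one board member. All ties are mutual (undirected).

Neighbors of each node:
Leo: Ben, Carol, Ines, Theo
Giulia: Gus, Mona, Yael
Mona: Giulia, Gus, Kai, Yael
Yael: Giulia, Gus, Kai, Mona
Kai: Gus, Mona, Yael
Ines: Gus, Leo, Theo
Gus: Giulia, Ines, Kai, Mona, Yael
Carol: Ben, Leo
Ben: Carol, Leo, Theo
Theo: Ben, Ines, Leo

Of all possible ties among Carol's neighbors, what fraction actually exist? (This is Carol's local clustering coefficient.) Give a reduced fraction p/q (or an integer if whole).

1

Carol's neighbors: Ben and Leo (k = 2).
Possible neighbor pairs: C(2,2) = 1. Edges among them: Ben–Leo → e = 1.
Clustering(Carol) = 1/1.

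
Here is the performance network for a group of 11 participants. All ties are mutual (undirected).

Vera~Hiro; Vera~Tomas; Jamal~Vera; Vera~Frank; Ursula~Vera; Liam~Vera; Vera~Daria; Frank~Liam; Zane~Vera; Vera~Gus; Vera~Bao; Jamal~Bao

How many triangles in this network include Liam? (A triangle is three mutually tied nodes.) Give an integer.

Liam's neighbors: Frank and Vera.
Neighbor pairs that are themselves tied: Liam–Frank–Vera. Each forms one triangle with Liam, for 1 in total.

1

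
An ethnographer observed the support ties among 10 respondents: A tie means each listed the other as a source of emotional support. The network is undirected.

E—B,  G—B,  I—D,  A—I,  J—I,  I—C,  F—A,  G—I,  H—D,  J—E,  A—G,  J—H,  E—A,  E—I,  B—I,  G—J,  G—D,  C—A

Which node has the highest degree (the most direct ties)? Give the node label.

I

Degrees — A:5, B:3, C:2, D:3, E:4, F:1, G:5, H:2, I:7, J:4.
The maximum is 7, attained only by I.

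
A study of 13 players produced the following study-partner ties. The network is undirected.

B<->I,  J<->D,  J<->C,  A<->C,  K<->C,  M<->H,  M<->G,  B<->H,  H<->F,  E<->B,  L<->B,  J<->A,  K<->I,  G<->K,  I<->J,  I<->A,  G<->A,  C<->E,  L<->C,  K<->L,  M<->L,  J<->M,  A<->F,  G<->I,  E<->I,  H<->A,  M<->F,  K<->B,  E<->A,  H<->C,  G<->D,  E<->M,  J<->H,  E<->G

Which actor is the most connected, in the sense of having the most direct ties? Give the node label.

A

Degrees — A:7, B:5, C:6, D:2, E:6, F:3, G:6, H:6, I:6, J:6, K:5, L:4, M:6.
The maximum is 7, attained only by A.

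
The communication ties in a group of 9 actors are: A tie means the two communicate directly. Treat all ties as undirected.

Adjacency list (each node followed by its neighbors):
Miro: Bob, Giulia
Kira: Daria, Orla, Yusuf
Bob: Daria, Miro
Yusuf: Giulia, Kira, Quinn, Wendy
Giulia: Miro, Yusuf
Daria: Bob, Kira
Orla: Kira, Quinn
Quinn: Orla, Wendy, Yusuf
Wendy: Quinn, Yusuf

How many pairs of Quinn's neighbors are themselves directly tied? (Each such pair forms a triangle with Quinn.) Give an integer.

1

Quinn's neighbors: Orla, Wendy, and Yusuf.
Neighbor pairs that are themselves tied: Quinn–Wendy–Yusuf. Each forms one triangle with Quinn, for 1 in total.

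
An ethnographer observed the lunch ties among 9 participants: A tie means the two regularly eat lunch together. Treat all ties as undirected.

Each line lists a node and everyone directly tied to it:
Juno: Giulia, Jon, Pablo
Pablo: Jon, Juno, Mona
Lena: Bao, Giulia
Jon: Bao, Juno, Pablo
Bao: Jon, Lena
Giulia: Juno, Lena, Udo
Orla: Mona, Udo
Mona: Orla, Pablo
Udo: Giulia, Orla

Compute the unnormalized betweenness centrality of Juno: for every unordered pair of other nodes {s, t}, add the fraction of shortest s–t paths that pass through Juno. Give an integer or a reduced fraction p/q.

29/6

Pairs whose geodesics pass through Juno — Lena–Mona: 1/3; Lena–Pablo: 1/2; Giulia–Mona: 1/2; Giulia–Pablo: 1; Giulia–Jon: 1; Udo–Pablo: 1/2; Udo–Jon: 1.
All other pairs contribute 0.
Summing the contributions gives betweenness(Juno) = 29/6.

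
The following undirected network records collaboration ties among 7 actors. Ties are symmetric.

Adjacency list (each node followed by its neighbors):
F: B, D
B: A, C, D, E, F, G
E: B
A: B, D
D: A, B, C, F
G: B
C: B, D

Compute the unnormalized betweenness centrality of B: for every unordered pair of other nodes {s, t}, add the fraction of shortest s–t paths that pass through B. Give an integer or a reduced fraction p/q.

Pairs whose geodesics pass through B — E–D: 1; E–A: 1; E–F: 1; E–G: 1; E–C: 1; D–G: 1; A–F: 1/2; A–G: 1; A–C: 1/2; F–G: 1; F–C: 1/2; G–C: 1.
All other pairs contribute 0.
Summing the contributions gives betweenness(B) = 21/2.

21/2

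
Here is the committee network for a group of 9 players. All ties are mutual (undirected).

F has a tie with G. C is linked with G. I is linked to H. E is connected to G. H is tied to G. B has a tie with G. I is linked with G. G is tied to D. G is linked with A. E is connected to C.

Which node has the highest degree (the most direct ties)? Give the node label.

Degrees — A:1, B:1, C:2, D:1, E:2, F:1, G:8, H:2, I:2.
The maximum is 8, attained only by G.

G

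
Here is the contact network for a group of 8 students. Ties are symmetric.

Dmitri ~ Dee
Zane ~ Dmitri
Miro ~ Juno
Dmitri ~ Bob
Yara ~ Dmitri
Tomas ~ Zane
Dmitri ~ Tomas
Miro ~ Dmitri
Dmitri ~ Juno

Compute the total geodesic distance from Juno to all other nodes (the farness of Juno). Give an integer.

12

Distances from Juno: Bob:2, Dee:2, Dmitri:1, Miro:1, Tomas:2, Yara:2, Zane:2.
Sum = 2 + 2 + 1 + 1 + 2 + 2 + 2 = 12.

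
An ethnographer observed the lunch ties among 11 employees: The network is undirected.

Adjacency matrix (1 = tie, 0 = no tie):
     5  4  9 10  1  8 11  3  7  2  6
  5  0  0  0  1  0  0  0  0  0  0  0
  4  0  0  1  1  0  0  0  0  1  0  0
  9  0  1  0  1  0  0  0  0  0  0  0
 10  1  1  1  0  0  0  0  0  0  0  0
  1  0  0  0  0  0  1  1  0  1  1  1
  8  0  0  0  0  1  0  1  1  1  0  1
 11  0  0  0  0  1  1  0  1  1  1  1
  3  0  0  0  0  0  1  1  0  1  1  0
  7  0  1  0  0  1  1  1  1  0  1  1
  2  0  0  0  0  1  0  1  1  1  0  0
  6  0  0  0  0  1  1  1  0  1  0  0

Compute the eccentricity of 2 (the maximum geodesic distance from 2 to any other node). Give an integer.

4

Distances from 2: 1:1, 3:1, 4:2, 5:4, 6:2, 7:1, 8:2, 9:3, 10:3, 11:1.
The largest is 4 (to 5), so the eccentricity of 2 is 4.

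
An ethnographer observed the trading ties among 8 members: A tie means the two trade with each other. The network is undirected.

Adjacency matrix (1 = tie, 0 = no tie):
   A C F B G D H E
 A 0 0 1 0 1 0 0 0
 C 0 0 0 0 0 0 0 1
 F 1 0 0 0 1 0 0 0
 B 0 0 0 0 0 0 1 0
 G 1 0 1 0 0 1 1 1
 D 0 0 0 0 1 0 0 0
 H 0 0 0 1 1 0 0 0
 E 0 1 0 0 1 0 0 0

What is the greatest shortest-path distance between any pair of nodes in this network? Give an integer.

Eccentricity of each node (its greatest distance to any other): A:3, B:4, C:4, D:3, E:3, F:3, G:2, H:3.
The maximum eccentricity is 4, realized for instance by the pair C–B via C – E – G – H – B. So the diameter is 4.

4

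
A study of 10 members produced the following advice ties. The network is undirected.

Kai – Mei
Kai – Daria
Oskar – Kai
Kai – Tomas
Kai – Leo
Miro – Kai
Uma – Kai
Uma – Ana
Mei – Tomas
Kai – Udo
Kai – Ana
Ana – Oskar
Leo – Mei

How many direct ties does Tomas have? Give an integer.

2

Tomas is directly tied to Kai and Mei. That is 2 neighbors, so the degree of Tomas is 2.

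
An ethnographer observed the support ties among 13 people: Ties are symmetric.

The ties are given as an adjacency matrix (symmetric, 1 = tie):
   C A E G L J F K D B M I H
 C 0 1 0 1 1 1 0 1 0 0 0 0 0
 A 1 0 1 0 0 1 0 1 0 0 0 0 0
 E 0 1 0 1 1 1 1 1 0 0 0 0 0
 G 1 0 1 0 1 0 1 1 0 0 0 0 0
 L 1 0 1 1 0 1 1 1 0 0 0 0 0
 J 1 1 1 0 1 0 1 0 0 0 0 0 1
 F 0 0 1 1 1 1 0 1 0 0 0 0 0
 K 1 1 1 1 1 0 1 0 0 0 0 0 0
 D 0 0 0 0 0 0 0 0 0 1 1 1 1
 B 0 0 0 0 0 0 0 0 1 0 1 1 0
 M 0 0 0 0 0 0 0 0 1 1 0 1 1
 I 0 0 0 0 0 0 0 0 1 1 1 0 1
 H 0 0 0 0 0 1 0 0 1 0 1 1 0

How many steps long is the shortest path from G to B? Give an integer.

5

One shortest route is G – C – J – H – D – B, which uses 5 edges, and at distance 4 from G we only reach {D, I, M}, which does not include B. So d(G,B) = 5.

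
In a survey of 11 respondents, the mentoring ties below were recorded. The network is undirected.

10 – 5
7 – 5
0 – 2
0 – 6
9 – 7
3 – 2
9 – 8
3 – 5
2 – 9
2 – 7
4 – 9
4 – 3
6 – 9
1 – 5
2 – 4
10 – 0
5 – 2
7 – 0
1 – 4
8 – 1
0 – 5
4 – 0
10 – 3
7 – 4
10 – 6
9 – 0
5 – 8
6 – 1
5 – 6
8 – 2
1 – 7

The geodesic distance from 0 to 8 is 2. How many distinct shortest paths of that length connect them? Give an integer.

The shortest distance is 2. The length-2 paths are: 0–5–8; 0–9–8; 0–2–8.
That gives 3 distinct shortest paths.

3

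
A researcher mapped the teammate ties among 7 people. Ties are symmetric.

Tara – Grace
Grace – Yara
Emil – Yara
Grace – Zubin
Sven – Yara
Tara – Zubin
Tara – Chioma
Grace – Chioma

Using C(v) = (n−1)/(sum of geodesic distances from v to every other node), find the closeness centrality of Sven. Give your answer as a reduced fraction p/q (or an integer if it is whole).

Distances from Sven: Chioma:3, Emil:2, Grace:2, Tara:3, Yara:1, Zubin:3. Sum = 14.
n = 7, so closeness = 6/14 = 3/7.

3/7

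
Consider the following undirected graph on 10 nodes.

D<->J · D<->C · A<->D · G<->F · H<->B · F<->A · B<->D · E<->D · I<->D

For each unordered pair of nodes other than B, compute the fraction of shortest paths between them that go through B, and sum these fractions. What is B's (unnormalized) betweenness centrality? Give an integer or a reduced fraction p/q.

8

Pairs whose geodesics pass through B — C–H: 1; G–H: 1; I–H: 1; E–H: 1; J–H: 1; F–H: 1; D–H: 1; H–A: 1.
All other pairs contribute 0.
Summing the contributions gives betweenness(B) = 8.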